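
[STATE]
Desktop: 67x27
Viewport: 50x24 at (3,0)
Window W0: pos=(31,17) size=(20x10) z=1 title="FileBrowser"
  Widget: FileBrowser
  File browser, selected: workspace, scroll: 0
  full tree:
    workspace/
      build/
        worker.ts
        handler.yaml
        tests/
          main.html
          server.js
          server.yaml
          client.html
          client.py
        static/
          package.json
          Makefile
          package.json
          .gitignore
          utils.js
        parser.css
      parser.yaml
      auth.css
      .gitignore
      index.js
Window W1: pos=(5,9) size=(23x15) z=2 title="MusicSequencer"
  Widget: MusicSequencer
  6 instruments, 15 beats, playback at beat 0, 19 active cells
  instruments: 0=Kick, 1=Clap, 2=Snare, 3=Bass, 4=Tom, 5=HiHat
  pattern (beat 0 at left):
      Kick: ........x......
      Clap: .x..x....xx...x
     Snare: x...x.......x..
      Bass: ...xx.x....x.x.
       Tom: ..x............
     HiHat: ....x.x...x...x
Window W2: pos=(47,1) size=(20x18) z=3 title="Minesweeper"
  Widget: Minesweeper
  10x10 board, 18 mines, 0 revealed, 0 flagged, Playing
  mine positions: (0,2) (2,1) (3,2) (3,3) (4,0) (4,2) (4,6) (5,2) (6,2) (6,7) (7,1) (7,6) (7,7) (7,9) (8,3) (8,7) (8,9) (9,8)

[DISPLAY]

                                                  
                                            ┏━━━━━
                                            ┃ Mine
                                            ┠─────
                                            ┃■■■■■
                                            ┃■■■■■
                                            ┃■■■■■
                                            ┃■■■■■
                                            ┃■■■■■
  ┏━━━━━━━━━━━━━━━━━━━━━┓                   ┃■■■■■
  ┃ MusicSequencer      ┃                   ┃■■■■■
  ┠─────────────────────┨                   ┃■■■■■
  ┃      ▼12345678901234┃                   ┃■■■■■
  ┃  Kick········█······┃                   ┃■■■■■
  ┃  Clap·█··█····██···█┃                   ┃     
  ┃ Snare█···█·······█··┃                   ┃     
  ┃  Bass···██·█····█·█·┃                   ┃     
  ┃   Tom··█············┃   ┏━━━━━━━━━━━━━━━┃     
  ┃ HiHat····█·█···█···█┃   ┃ FileBrowser   ┗━━━━━
  ┃                     ┃   ┠──────────────────┨  
  ┃                     ┃   ┃> [-] workspace/  ┃  
  ┃                     ┃   ┃    [+] build/    ┃  
  ┃                     ┃   ┃    parser.yaml   ┃  
  ┗━━━━━━━━━━━━━━━━━━━━━┛   ┃    auth.css      ┃  


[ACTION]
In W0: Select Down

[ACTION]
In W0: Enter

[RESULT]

                                                  
                                            ┏━━━━━
                                            ┃ Mine
                                            ┠─────
                                            ┃■■■■■
                                            ┃■■■■■
                                            ┃■■■■■
                                            ┃■■■■■
                                            ┃■■■■■
  ┏━━━━━━━━━━━━━━━━━━━━━┓                   ┃■■■■■
  ┃ MusicSequencer      ┃                   ┃■■■■■
  ┠─────────────────────┨                   ┃■■■■■
  ┃      ▼12345678901234┃                   ┃■■■■■
  ┃  Kick········█······┃                   ┃■■■■■
  ┃  Clap·█··█····██···█┃                   ┃     
  ┃ Snare█···█·······█··┃                   ┃     
  ┃  Bass···██·█····█·█·┃                   ┃     
  ┃   Tom··█············┃   ┏━━━━━━━━━━━━━━━┃     
  ┃ HiHat····█·█···█···█┃   ┃ FileBrowser   ┗━━━━━
  ┃                     ┃   ┠──────────────────┨  
  ┃                     ┃   ┃  [-] workspace/  ┃  
  ┃                     ┃   ┃  > [-] build/    ┃  
  ┃                     ┃   ┃      worker.ts   ┃  
  ┗━━━━━━━━━━━━━━━━━━━━━┛   ┃      handler.yaml┃  


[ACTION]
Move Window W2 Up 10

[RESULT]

                                            ┏━━━━━
                                            ┃ Mine
                                            ┠─────
                                            ┃■■■■■
                                            ┃■■■■■
                                            ┃■■■■■
                                            ┃■■■■■
                                            ┃■■■■■
                                            ┃■■■■■
  ┏━━━━━━━━━━━━━━━━━━━━━┓                   ┃■■■■■
  ┃ MusicSequencer      ┃                   ┃■■■■■
  ┠─────────────────────┨                   ┃■■■■■
  ┃      ▼12345678901234┃                   ┃■■■■■
  ┃  Kick········█······┃                   ┃     
  ┃  Clap·█··█····██···█┃                   ┃     
  ┃ Snare█···█·······█··┃                   ┃     
  ┃  Bass···██·█····█·█·┃                   ┃     
  ┃   Tom··█············┃   ┏━━━━━━━━━━━━━━━┗━━━━━
  ┃ HiHat····█·█···█···█┃   ┃ FileBrowser      ┃  
  ┃                     ┃   ┠──────────────────┨  
  ┃                     ┃   ┃  [-] workspace/  ┃  
  ┃                     ┃   ┃  > [-] build/    ┃  
  ┃                     ┃   ┃      worker.ts   ┃  
  ┗━━━━━━━━━━━━━━━━━━━━━┛   ┃      handler.yaml┃  


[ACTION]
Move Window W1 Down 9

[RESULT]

                                            ┏━━━━━
                                            ┃ Mine
                                            ┠─────
                                            ┃■■■■■
                                            ┃■■■■■
                                            ┃■■■■■
                                            ┃■■■■■
                                            ┃■■■■■
                                            ┃■■■■■
                                            ┃■■■■■
                                            ┃■■■■■
                                            ┃■■■■■
  ┏━━━━━━━━━━━━━━━━━━━━━┓                   ┃■■■■■
  ┃ MusicSequencer      ┃                   ┃     
  ┠─────────────────────┨                   ┃     
  ┃      ▼12345678901234┃                   ┃     
  ┃  Kick········█······┃                   ┃     
  ┃  Clap·█··█····██···█┃   ┏━━━━━━━━━━━━━━━┗━━━━━
  ┃ Snare█···█·······█··┃   ┃ FileBrowser      ┃  
  ┃  Bass···██·█····█·█·┃   ┠──────────────────┨  
  ┃   Tom··█············┃   ┃  [-] workspace/  ┃  
  ┃ HiHat····█·█···█···█┃   ┃  > [-] build/    ┃  
  ┃                     ┃   ┃      worker.ts   ┃  
  ┃                     ┃   ┃      handler.yaml┃  


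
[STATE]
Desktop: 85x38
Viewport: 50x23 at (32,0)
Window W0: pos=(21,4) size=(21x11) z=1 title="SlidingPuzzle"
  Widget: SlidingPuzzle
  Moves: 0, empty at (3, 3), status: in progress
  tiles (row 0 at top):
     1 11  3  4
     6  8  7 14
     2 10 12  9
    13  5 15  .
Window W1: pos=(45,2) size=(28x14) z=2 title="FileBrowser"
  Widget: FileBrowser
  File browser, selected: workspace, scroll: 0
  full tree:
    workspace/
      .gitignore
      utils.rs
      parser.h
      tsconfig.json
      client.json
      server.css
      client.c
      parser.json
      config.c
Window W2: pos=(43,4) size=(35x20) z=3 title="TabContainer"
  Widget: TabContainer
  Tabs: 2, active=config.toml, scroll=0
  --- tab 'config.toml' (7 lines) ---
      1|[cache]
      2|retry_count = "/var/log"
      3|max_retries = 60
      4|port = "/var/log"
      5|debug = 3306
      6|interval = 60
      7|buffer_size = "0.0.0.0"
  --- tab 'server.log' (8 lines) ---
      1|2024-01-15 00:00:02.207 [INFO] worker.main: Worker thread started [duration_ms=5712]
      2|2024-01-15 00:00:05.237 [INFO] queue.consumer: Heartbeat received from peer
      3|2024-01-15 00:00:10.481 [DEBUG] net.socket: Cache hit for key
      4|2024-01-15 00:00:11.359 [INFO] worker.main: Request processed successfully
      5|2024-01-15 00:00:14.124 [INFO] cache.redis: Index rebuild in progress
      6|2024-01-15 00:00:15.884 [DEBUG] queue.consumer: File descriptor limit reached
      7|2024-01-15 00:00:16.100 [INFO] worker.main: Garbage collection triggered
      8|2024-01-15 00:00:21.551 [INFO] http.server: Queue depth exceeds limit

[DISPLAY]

                                                  
                                                  
             ┏━━━━━━━━━━━━━━━━━━━━━━━━━━┓         
             ┃ FileBrowser              ┃         
━━━━━━━━━┓ ┏━━━━━━━━━━━━━━━━━━━━━━━━━━━━━━━━━┓    
zzle     ┃ ┃ TabContainer                    ┃    
─────────┨ ┠─────────────────────────────────┨    
┬────┬───┃ ┃[config.toml]│ server.log        ┃    
│  3 │  4┃ ┃─────────────────────────────────┃    
┼────┼───┃ ┃[cache]                          ┃    
│  7 │ 14┃ ┃retry_count = "/var/log"         ┃    
┼────┼───┃ ┃max_retries = 60                 ┃    
│ 12 │  9┃ ┃port = "/var/log"                ┃    
┼────┼───┃ ┃debug = 3306                     ┃    
━━━━━━━━━┛ ┃interval = 60                    ┃    
           ┃buffer_size = "0.0.0.0"          ┃    
           ┃                                 ┃    
           ┃                                 ┃    
           ┃                                 ┃    
           ┃                                 ┃    
           ┃                                 ┃    
           ┃                                 ┃    
           ┃                                 ┃    


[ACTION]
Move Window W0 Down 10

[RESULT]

                                                  
                                                  
             ┏━━━━━━━━━━━━━━━━━━━━━━━━━━┓         
             ┃ FileBrowser              ┃         
           ┏━━━━━━━━━━━━━━━━━━━━━━━━━━━━━━━━━┓    
           ┃ TabContainer                    ┃    
           ┠─────────────────────────────────┨    
           ┃[config.toml]│ server.log        ┃    
           ┃─────────────────────────────────┃    
           ┃[cache]                          ┃    
           ┃retry_count = "/var/log"         ┃    
           ┃max_retries = 60                 ┃    
           ┃port = "/var/log"                ┃    
           ┃debug = 3306                     ┃    
━━━━━━━━━┓ ┃interval = 60                    ┃    
zzle     ┃ ┃buffer_size = "0.0.0.0"          ┃    
─────────┨ ┃                                 ┃    
┬────┬───┃ ┃                                 ┃    
│  3 │  4┃ ┃                                 ┃    
┼────┼───┃ ┃                                 ┃    
│  7 │ 14┃ ┃                                 ┃    
┼────┼───┃ ┃                                 ┃    
│ 12 │  9┃ ┃                                 ┃    


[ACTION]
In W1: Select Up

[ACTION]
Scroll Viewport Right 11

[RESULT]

                                                  
                                                  
          ┏━━━━━━━━━━━━━━━━━━━━━━━━━━┓            
          ┃ FileBrowser              ┃            
        ┏━━━━━━━━━━━━━━━━━━━━━━━━━━━━━━━━━┓       
        ┃ TabContainer                    ┃       
        ┠─────────────────────────────────┨       
        ┃[config.toml]│ server.log        ┃       
        ┃─────────────────────────────────┃       
        ┃[cache]                          ┃       
        ┃retry_count = "/var/log"         ┃       
        ┃max_retries = 60                 ┃       
        ┃port = "/var/log"                ┃       
        ┃debug = 3306                     ┃       
━━━━━━┓ ┃interval = 60                    ┃       
e     ┃ ┃buffer_size = "0.0.0.0"          ┃       
──────┨ ┃                                 ┃       
──┬───┃ ┃                                 ┃       
3 │  4┃ ┃                                 ┃       
──┼───┃ ┃                                 ┃       
7 │ 14┃ ┃                                 ┃       
──┼───┃ ┃                                 ┃       
2 │  9┃ ┃                                 ┃       


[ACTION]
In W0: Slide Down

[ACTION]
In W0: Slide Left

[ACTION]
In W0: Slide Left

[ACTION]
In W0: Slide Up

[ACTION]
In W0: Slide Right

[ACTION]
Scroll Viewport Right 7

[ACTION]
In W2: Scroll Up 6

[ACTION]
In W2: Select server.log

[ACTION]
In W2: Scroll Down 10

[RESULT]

                                                  
                                                  
          ┏━━━━━━━━━━━━━━━━━━━━━━━━━━┓            
          ┃ FileBrowser              ┃            
        ┏━━━━━━━━━━━━━━━━━━━━━━━━━━━━━━━━━┓       
        ┃ TabContainer                    ┃       
        ┠─────────────────────────────────┨       
        ┃ config.toml │[server.log]       ┃       
        ┃─────────────────────────────────┃       
        ┃2024-01-15 00:00:21.551 [INFO] ht┃       
        ┃                                 ┃       
        ┃                                 ┃       
        ┃                                 ┃       
        ┃                                 ┃       
━━━━━━┓ ┃                                 ┃       
e     ┃ ┃                                 ┃       
──────┨ ┃                                 ┃       
──┬───┃ ┃                                 ┃       
3 │  4┃ ┃                                 ┃       
──┼───┃ ┃                                 ┃       
7 │ 14┃ ┃                                 ┃       
──┼───┃ ┃                                 ┃       
2 │  9┃ ┃                                 ┃       


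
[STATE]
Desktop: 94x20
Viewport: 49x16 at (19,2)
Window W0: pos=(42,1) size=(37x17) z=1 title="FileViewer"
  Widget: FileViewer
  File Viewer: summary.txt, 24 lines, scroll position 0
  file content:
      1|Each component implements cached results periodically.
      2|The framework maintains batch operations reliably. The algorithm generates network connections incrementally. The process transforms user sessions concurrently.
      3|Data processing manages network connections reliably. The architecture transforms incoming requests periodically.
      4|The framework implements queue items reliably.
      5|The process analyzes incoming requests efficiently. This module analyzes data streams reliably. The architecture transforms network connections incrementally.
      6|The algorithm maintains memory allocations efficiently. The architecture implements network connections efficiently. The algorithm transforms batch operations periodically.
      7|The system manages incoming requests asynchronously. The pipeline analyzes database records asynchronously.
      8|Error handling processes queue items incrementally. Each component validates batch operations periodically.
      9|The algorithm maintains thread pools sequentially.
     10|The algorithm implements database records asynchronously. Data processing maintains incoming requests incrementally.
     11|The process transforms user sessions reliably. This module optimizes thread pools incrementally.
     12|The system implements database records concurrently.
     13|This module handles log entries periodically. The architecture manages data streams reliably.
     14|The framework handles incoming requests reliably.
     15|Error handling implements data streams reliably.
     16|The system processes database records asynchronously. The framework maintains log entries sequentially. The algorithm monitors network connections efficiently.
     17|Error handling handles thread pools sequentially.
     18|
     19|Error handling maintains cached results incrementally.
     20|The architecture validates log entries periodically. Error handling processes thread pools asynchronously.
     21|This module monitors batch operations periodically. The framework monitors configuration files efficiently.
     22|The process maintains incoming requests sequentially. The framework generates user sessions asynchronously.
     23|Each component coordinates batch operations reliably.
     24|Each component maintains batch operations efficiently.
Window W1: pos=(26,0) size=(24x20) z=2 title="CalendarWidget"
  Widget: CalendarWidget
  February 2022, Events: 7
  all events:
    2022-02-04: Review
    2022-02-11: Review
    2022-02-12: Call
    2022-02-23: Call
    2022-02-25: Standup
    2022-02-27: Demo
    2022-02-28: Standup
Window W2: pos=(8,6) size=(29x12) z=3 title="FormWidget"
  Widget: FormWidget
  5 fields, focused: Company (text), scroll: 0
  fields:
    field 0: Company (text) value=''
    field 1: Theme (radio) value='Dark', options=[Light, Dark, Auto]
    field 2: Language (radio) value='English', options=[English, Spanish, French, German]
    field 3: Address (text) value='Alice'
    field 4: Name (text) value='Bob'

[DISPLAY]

       ┠──────────────────────┨ewer              
       ┃    February 2022     ┃──────────────────
       ┃Mo Tu We Th Fr Sa Su  ┃mponent implements
       ┃    1  2  3  4*  5  6 ┃mework maintains b
━━━━━━━━━━━━━━━━━┓0 11* 12* 13┃ocessing manages n
t                ┃7 18 19 20  ┃mework implements 
─────────────────┨24 25* 26 27┃cess analyzes inco
    [           ]┃            ┃orithm maintains m
    ( ) Light  (●┃            ┃tem manages incomi
:   (●) English  ┃            ┃andling processes 
    [Alice      ]┃            ┃orithm maintains t
    [Bob        ]┃            ┃orithm implements 
                 ┃            ┃cess transforms us
                 ┃            ┃tem implements dat
                 ┃            ┃dule handles log e
━━━━━━━━━━━━━━━━━┛            ┃━━━━━━━━━━━━━━━━━━


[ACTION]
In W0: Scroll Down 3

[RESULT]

       ┠──────────────────────┨ewer              
       ┃    February 2022     ┃──────────────────
       ┃Mo Tu We Th Fr Sa Su  ┃mework implements 
       ┃    1  2  3  4*  5  6 ┃cess analyzes inco
━━━━━━━━━━━━━━━━━┓0 11* 12* 13┃orithm maintains m
t                ┃7 18 19 20  ┃tem manages incomi
─────────────────┨24 25* 26 27┃andling processes 
    [           ]┃            ┃orithm maintains t
    ( ) Light  (●┃            ┃orithm implements 
:   (●) English  ┃            ┃cess transforms us
    [Alice      ]┃            ┃tem implements dat
    [Bob        ]┃            ┃dule handles log e
                 ┃            ┃mework handles inc
                 ┃            ┃andling implements
                 ┃            ┃tem processes data
━━━━━━━━━━━━━━━━━┛            ┃━━━━━━━━━━━━━━━━━━


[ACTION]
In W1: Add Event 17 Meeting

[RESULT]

       ┠──────────────────────┨ewer              
       ┃    February 2022     ┃──────────────────
       ┃Mo Tu We Th Fr Sa Su  ┃mework implements 
       ┃    1  2  3  4*  5  6 ┃cess analyzes inco
━━━━━━━━━━━━━━━━━┓0 11* 12* 13┃orithm maintains m
t                ┃7* 18 19 20 ┃tem manages incomi
─────────────────┨24 25* 26 27┃andling processes 
    [           ]┃            ┃orithm maintains t
    ( ) Light  (●┃            ┃orithm implements 
:   (●) English  ┃            ┃cess transforms us
    [Alice      ]┃            ┃tem implements dat
    [Bob        ]┃            ┃dule handles log e
                 ┃            ┃mework handles inc
                 ┃            ┃andling implements
                 ┃            ┃tem processes data
━━━━━━━━━━━━━━━━━┛            ┃━━━━━━━━━━━━━━━━━━


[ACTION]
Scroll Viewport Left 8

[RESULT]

               ┠──────────────────────┨ewer      
               ┃    February 2022     ┃──────────
               ┃Mo Tu We Th Fr Sa Su  ┃mework imp
               ┃    1  2  3  4*  5  6 ┃cess analy
━━━━━━━━━━━━━━━━━━━━━━━━━┓0 11* 12* 13┃orithm mai
ormWidget                ┃7* 18 19 20 ┃tem manage
─────────────────────────┨24 25* 26 27┃andling pr
Company:    [           ]┃            ┃orithm mai
Theme:      ( ) Light  (●┃            ┃orithm imp
Language:   (●) English  ┃            ┃cess trans
Address:    [Alice      ]┃            ┃tem implem
Name:       [Bob        ]┃            ┃dule handl
                         ┃            ┃mework han
                         ┃            ┃andling im
                         ┃            ┃tem proces
━━━━━━━━━━━━━━━━━━━━━━━━━┛            ┃━━━━━━━━━━


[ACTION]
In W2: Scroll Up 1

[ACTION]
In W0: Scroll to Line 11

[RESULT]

               ┠──────────────────────┨ewer      
               ┃    February 2022     ┃──────────
               ┃Mo Tu We Th Fr Sa Su  ┃cess trans
               ┃    1  2  3  4*  5  6 ┃tem implem
━━━━━━━━━━━━━━━━━━━━━━━━━┓0 11* 12* 13┃dule handl
ormWidget                ┃7* 18 19 20 ┃mework han
─────────────────────────┨24 25* 26 27┃andling im
Company:    [           ]┃            ┃tem proces
Theme:      ( ) Light  (●┃            ┃andling ha
Language:   (●) English  ┃            ┃          
Address:    [Alice      ]┃            ┃andling ma
Name:       [Bob        ]┃            ┃hitecture 
                         ┃            ┃dule monit
                         ┃            ┃cess maint
                         ┃            ┃mponent co
━━━━━━━━━━━━━━━━━━━━━━━━━┛            ┃━━━━━━━━━━


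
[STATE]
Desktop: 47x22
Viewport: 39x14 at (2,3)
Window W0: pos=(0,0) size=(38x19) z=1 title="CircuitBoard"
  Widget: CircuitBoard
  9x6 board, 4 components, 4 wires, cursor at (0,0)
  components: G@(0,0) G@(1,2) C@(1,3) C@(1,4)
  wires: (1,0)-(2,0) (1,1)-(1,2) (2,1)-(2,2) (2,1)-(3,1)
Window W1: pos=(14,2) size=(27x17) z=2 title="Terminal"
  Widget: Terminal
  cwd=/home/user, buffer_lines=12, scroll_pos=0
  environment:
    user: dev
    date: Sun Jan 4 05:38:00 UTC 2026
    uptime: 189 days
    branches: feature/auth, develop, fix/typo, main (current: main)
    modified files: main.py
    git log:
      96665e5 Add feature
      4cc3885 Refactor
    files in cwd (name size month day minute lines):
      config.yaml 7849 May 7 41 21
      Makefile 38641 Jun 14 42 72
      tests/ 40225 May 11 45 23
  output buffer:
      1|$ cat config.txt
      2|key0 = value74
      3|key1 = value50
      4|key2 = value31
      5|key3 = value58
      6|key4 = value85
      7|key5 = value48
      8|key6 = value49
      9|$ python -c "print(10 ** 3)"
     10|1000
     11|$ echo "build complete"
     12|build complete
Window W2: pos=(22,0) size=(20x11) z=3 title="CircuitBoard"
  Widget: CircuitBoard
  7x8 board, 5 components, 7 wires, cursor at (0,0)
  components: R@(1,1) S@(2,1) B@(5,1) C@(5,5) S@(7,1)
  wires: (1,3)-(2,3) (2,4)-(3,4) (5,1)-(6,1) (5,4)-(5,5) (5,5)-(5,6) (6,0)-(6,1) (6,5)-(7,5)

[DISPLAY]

  0 1 2 3 4 ┃ Termin┃   0 1 2 3 4 5 6  
  [G]       ┠───────┃0  [.]            
            ┃$ cat c┃                  
   ·   · ─ G┃key0 = ┃1       R       · 
   │        ┃key1 = ┃                │ 
   ·   · ─ ·┃key2 = ┃2       S       · 
       │    ┃key3 = ┃                  
       ·    ┃key4 = ┗━━━━━━━━━━━━━━━━━━
            ┃key5 = value48           ┃
            ┃key6 = value49           ┃
            ┃$ python -c "print(10 ** ┃
            ┃1000                     ┃
ursor: (0,0)┃$ echo "build complete"  ┃
            ┃build complete           ┃


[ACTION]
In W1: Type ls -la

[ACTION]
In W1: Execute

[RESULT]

  0 1 2 3 4 ┃ Termin┃   0 1 2 3 4 5 6  
  [G]       ┠───────┃0  [.]            
            ┃key3 = ┃                  
   ·   · ─ G┃key4 = ┃1       R       · 
   │        ┃key5 = ┃                │ 
   ·   · ─ ·┃key6 = ┃2       S       · 
       │    ┃$ pytho┃                  
       ·    ┃1000   ┗━━━━━━━━━━━━━━━━━━
            ┃$ echo "build complete"  ┃
            ┃build complete           ┃
            ┃$ ls -la                 ┃
            ┃-rw-r--r--  1 dev group  ┃
ursor: (0,0)┃-rw-r--r--  1 dev group  ┃
            ┃drwxr-xr-x  1 dev group  ┃


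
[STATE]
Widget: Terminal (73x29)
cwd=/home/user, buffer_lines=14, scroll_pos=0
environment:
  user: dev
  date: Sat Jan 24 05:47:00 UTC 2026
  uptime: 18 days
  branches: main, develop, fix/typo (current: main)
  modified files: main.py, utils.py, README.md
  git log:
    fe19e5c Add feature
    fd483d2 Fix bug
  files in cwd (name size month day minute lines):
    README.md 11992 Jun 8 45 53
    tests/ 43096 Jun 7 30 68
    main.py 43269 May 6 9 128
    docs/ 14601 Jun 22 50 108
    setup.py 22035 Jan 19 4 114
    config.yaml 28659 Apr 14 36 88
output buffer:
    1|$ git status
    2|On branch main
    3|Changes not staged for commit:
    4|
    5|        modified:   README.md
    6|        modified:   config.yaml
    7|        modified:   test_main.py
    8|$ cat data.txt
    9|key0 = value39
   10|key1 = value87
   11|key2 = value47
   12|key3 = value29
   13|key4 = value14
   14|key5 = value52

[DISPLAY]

$ git status                                                             
On branch main                                                           
Changes not staged for commit:                                           
                                                                         
        modified:   README.md                                            
        modified:   config.yaml                                          
        modified:   test_main.py                                         
$ cat data.txt                                                           
key0 = value39                                                           
key1 = value87                                                           
key2 = value47                                                           
key3 = value29                                                           
key4 = value14                                                           
key5 = value52                                                           
$ █                                                                      
                                                                         
                                                                         
                                                                         
                                                                         
                                                                         
                                                                         
                                                                         
                                                                         
                                                                         
                                                                         
                                                                         
                                                                         
                                                                         
                                                                         


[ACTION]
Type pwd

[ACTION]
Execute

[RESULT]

$ git status                                                             
On branch main                                                           
Changes not staged for commit:                                           
                                                                         
        modified:   README.md                                            
        modified:   config.yaml                                          
        modified:   test_main.py                                         
$ cat data.txt                                                           
key0 = value39                                                           
key1 = value87                                                           
key2 = value47                                                           
key3 = value29                                                           
key4 = value14                                                           
key5 = value52                                                           
$ pwd                                                                    
/home/user                                                               
$ █                                                                      
                                                                         
                                                                         
                                                                         
                                                                         
                                                                         
                                                                         
                                                                         
                                                                         
                                                                         
                                                                         
                                                                         
                                                                         


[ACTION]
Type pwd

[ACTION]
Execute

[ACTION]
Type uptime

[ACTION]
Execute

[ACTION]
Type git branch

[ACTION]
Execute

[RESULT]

$ git status                                                             
On branch main                                                           
Changes not staged for commit:                                           
                                                                         
        modified:   README.md                                            
        modified:   config.yaml                                          
        modified:   test_main.py                                         
$ cat data.txt                                                           
key0 = value39                                                           
key1 = value87                                                           
key2 = value47                                                           
key3 = value29                                                           
key4 = value14                                                           
key5 = value52                                                           
$ pwd                                                                    
/home/user                                                               
$ pwd                                                                    
/home/user                                                               
$ uptime                                                                 
 10:00  up 18 days                                                       
$ git branch                                                             
* main                                                                   
  develop                                                                
  fix/typo                                                               
$ █                                                                      
                                                                         
                                                                         
                                                                         
                                                                         


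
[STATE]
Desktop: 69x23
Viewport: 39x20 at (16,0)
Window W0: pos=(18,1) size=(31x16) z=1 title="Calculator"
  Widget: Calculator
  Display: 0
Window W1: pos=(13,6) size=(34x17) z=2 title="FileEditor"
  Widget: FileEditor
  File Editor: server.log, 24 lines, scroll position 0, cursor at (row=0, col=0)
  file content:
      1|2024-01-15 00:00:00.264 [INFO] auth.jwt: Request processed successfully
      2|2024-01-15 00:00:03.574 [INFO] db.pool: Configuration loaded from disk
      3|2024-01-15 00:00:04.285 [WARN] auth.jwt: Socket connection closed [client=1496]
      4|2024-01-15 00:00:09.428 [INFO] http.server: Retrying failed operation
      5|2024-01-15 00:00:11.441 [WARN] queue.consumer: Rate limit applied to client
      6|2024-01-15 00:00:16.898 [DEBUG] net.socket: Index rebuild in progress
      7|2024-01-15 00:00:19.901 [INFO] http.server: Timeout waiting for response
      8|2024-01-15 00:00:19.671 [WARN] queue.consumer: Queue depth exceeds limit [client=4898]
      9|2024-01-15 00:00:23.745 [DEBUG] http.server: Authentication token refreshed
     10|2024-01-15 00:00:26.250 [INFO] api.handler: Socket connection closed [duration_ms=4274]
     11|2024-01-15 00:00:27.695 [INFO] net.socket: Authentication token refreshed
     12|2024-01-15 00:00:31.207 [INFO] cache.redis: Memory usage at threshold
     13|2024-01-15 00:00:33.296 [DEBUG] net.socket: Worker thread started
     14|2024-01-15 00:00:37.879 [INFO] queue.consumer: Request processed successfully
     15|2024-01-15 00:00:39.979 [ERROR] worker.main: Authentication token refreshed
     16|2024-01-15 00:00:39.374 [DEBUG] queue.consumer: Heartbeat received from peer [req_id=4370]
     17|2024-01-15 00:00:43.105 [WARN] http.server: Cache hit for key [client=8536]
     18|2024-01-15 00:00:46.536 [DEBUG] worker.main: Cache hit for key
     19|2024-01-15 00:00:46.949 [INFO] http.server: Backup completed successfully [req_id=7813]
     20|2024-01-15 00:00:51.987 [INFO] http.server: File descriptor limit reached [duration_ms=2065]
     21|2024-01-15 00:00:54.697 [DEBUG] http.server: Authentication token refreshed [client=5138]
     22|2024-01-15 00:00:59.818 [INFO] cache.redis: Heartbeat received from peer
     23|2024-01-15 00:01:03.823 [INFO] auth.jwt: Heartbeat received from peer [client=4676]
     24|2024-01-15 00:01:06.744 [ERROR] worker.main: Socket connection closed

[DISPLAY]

                                       
  ┏━━━━━━━━━━━━━━━━━━━━━━━━━━━━━┓      
  ┃ Calculator                  ┃      
  ┠─────────────────────────────┨      
  ┃                            0┃      
  ┃┌───┬───┬───┬───┐            ┃      
━━━━━━━━━━━━━━━━━━━━━━━━━━━━━━┓ ┃      
ileEditor                     ┃ ┃      
──────────────────────────────┨ ┃      
24-01-15 00:00:00.264 [INFO] ▲┃ ┃      
24-01-15 00:00:03.574 [INFO] █┃ ┃      
24-01-15 00:00:04.285 [WARN] ░┃ ┃      
24-01-15 00:00:09.428 [INFO] ░┃ ┃      
24-01-15 00:00:11.441 [WARN] ░┃ ┃      
24-01-15 00:00:16.898 [DEBUG]░┃ ┃      
24-01-15 00:00:19.901 [INFO] ░┃ ┃      
24-01-15 00:00:19.671 [WARN] ░┃━┛      
24-01-15 00:00:23.745 [DEBUG]░┃        
24-01-15 00:00:26.250 [INFO] ░┃        
24-01-15 00:00:27.695 [INFO] ░┃        


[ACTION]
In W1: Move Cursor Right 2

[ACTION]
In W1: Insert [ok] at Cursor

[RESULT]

                                       
  ┏━━━━━━━━━━━━━━━━━━━━━━━━━━━━━┓      
  ┃ Calculator                  ┃      
  ┠─────────────────────────────┨      
  ┃                            0┃      
  ┃┌───┬───┬───┬───┐            ┃      
━━━━━━━━━━━━━━━━━━━━━━━━━━━━━━┓ ┃      
ileEditor                     ┃ ┃      
──────────────────────────────┨ ┃      
ok█4-01-15 00:00:00.264 [INFO▲┃ ┃      
24-01-15 00:00:03.574 [INFO] █┃ ┃      
24-01-15 00:00:04.285 [WARN] ░┃ ┃      
24-01-15 00:00:09.428 [INFO] ░┃ ┃      
24-01-15 00:00:11.441 [WARN] ░┃ ┃      
24-01-15 00:00:16.898 [DEBUG]░┃ ┃      
24-01-15 00:00:19.901 [INFO] ░┃ ┃      
24-01-15 00:00:19.671 [WARN] ░┃━┛      
24-01-15 00:00:23.745 [DEBUG]░┃        
24-01-15 00:00:26.250 [INFO] ░┃        
24-01-15 00:00:27.695 [INFO] ░┃        
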